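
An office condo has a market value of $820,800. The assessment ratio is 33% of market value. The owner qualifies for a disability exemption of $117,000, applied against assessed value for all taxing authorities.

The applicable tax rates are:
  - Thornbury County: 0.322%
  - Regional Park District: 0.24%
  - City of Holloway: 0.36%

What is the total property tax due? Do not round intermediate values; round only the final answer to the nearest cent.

$1,418.63

Assessed value = $820,800 × 0.33 = $270,864
Taxable value = $270,864 − $117,000 = $153,864
Thornbury County: $153,864 × 0.00322 = $495.44208
Regional Park District: $153,864 × 0.0024 = $369.2736
City of Holloway: $153,864 × 0.0036 = $553.9104
Total = $495.44208 + $369.2736 + $553.9104 = $1,418.62608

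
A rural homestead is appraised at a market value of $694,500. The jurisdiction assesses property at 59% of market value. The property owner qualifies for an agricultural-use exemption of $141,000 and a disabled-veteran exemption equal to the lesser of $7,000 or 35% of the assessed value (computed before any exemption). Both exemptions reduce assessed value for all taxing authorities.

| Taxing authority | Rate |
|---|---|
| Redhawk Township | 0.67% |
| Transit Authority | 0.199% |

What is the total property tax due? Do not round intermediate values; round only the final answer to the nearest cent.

Assessed value = $694,500 × 0.59 = $409,755
Disabled-veteran exemption = min($7,000, 35% × $409,755) = min($7,000, $143,414.25) = $7,000 (dollar cap binds)
Taxable value = $409,755 − $141,000 − $7,000 = $261,755
Redhawk Township: $261,755 × 0.0067 = $1,753.7585
Transit Authority: $261,755 × 0.00199 = $520.89245
Total = $2,274.65095

$2,274.65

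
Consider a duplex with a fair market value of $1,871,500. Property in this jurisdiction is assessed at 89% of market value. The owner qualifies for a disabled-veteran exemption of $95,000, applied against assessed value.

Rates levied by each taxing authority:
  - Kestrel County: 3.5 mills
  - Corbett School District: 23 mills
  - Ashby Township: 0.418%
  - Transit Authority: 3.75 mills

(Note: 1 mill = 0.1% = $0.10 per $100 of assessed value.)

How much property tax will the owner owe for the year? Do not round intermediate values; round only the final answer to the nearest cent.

$54,076.96

Assessed value = $1,871,500 × 0.89 = $1,665,635
Taxable value = $1,665,635 − $95,000 = $1,570,635
Kestrel County: $1,570,635 × 0.0035 = $5,497.2225
Corbett School District: $1,570,635 × 0.023 = $36,124.605
Ashby Township: $1,570,635 × 0.00418 = $6,565.2543
Transit Authority: $1,570,635 × 0.00375 = $5,889.88125
Total = $54,076.96305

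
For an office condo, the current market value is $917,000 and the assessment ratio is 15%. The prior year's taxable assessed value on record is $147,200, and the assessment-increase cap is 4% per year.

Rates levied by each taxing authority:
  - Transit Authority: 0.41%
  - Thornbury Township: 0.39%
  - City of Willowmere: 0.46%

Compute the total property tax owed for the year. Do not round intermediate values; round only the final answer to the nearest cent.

$1,733.13

Uncapped assessed value = $917,000 × 0.15 = $137,550
Cap limit = $147,200 × 1.04 = $153,088
Taxable assessed value = min($137,550, $153,088) = $137,550 (cap does not bind)
Transit Authority: $137,550 × 0.0041 = $563.955
Thornbury Township: $137,550 × 0.0039 = $536.445
City of Willowmere: $137,550 × 0.0046 = $632.73
Total = $1,733.13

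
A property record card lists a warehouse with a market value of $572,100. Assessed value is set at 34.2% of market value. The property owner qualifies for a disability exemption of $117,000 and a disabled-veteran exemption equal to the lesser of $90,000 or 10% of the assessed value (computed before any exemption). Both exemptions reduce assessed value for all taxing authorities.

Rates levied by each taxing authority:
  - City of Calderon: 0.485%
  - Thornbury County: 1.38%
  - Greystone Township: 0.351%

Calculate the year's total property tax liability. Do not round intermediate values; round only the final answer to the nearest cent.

$1,309.49

Assessed value = $572,100 × 0.342 = $195,658.2
Disabled-veteran exemption = min($90,000, 10% × $195,658.2) = min($90,000, $19,565.82) = $19,565.82 (percentage binds)
Taxable value = $195,658.2 − $117,000 − $19,565.82 = $59,092.38
City of Calderon: $59,092.38 × 0.00485 = $286.598043
Thornbury County: $59,092.38 × 0.0138 = $815.474844
Greystone Township: $59,092.38 × 0.00351 = $207.4142538
Total = $1,309.4871408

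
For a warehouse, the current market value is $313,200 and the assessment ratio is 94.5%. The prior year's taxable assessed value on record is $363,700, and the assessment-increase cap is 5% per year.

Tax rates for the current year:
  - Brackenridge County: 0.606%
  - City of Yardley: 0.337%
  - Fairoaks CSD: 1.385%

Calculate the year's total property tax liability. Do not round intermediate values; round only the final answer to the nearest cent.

Uncapped assessed value = $313,200 × 0.945 = $295,974
Cap limit = $363,700 × 1.05 = $381,885
Taxable assessed value = min($295,974, $381,885) = $295,974 (cap does not bind)
Brackenridge County: $295,974 × 0.00606 = $1,793.60244
City of Yardley: $295,974 × 0.00337 = $997.43238
Fairoaks CSD: $295,974 × 0.01385 = $4,099.2399
Total = $6,890.27472

$6,890.27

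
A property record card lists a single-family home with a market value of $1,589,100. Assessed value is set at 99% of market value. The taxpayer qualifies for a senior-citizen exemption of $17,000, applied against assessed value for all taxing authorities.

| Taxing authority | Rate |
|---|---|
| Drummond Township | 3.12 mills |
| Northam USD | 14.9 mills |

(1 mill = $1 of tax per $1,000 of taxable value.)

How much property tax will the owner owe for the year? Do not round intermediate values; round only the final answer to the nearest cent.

$28,042.89

Assessed value = $1,589,100 × 0.99 = $1,573,209
Taxable value = $1,573,209 − $17,000 = $1,556,209
Drummond Township: $1,556,209 × 0.00312 = $4,855.37208
Northam USD: $1,556,209 × 0.0149 = $23,187.5141
Total = $4,855.37208 + $23,187.5141 = $28,042.88618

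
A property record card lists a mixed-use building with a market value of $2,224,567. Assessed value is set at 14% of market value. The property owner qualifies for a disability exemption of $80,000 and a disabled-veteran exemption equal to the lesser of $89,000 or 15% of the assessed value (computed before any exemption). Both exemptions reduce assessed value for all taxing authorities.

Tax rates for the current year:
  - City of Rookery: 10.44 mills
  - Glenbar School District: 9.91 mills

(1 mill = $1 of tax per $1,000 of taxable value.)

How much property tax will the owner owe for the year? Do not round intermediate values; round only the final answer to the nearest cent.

$3,759.12

Assessed value = $2,224,567 × 0.14 = $311,439.38
Disabled-veteran exemption = min($89,000, 15% × $311,439.38) = min($89,000, $46,715.907) = $46,715.907 (percentage binds)
Taxable value = $311,439.38 − $80,000 − $46,715.907 = $184,723.473
City of Rookery: $184,723.473 × 0.01044 = $1,928.51305812
Glenbar School District: $184,723.473 × 0.00991 = $1,830.60961743
Total = $3,759.12267555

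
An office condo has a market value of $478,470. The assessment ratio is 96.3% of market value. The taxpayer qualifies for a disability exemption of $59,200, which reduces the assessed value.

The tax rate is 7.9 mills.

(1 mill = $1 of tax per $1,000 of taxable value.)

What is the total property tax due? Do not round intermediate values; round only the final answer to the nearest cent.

$3,172.38

Assessed value = $478,470 × 0.963 = $460,766.61
Taxable value = $460,766.61 − $59,200 = $401,566.61
Tax = $401,566.61 × 0.0079 = $3,172.376219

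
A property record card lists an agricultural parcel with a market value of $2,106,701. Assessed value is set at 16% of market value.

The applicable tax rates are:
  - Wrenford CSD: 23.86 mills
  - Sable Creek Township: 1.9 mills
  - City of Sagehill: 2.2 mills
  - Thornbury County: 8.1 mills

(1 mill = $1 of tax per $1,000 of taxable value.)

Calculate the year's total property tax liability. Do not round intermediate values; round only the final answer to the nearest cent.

$12,154.82

Assessed value = $2,106,701 × 0.16 = $337,072.16
Wrenford CSD: $337,072.16 × 0.02386 = $8,042.5417376
Sable Creek Township: $337,072.16 × 0.0019 = $640.437104
City of Sagehill: $337,072.16 × 0.0022 = $741.558752
Thornbury County: $337,072.16 × 0.0081 = $2,730.284496
Total = $8,042.5417376 + $640.437104 + $741.558752 + $2,730.284496 = $12,154.8220896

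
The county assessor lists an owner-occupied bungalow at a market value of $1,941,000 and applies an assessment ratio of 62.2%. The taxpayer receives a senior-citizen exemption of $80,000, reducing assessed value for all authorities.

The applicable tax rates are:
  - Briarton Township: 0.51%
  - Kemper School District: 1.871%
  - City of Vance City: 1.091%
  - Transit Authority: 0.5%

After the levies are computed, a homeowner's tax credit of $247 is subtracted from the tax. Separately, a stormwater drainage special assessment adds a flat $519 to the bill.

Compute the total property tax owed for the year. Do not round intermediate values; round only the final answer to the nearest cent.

Assessed value = $1,941,000 × 0.622 = $1,207,302
Taxable value = $1,207,302 − $80,000 = $1,127,302
Briarton Township: $1,127,302 × 0.0051 = $5,749.2402
Kemper School District: $1,127,302 × 0.01871 = $21,091.82042
City of Vance City: $1,127,302 × 0.01091 = $12,298.86482
Transit Authority: $1,127,302 × 0.005 = $5,636.51
Levies subtotal = $44,776.43544
After credit = $44,776.43544 − $247 = $44,529.43544
Total = $44,529.43544 + $519 = $45,048.43544

$45,048.44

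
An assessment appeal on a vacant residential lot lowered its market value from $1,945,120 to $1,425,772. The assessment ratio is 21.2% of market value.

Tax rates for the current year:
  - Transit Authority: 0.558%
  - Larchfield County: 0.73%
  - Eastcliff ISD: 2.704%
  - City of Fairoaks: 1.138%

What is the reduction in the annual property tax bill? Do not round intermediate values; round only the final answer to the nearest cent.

Old assessed value = $1,945,120 × 0.212 = $412,365.44
New assessed value = $1,425,772 × 0.212 = $302,263.664
Combined rate = 0.00558 + 0.0073 + 0.02704 + 0.01138 = 0.0513
Old tax = $412,365.44 × 0.0513 = $21,154.347072
New tax = $302,263.664 × 0.0513 = $15,506.1259632
Reduction = $21,154.347072 − $15,506.1259632 = $5,648.2211088

$5,648.22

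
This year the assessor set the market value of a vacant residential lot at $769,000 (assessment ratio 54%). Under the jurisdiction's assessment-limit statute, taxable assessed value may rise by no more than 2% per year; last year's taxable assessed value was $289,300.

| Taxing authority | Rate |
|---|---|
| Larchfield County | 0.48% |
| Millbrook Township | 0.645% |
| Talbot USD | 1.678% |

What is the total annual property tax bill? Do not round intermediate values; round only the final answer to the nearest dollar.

Uncapped assessed value = $769,000 × 0.54 = $415,260
Cap limit = $289,300 × 1.02 = $295,086
Taxable assessed value = min($415,260, $295,086) = $295,086 (cap binds)
Larchfield County: $295,086 × 0.0048 = $1,416.4128
Millbrook Township: $295,086 × 0.00645 = $1,903.3047
Talbot USD: $295,086 × 0.01678 = $4,951.54308
Total = $8,271.26058

$8,271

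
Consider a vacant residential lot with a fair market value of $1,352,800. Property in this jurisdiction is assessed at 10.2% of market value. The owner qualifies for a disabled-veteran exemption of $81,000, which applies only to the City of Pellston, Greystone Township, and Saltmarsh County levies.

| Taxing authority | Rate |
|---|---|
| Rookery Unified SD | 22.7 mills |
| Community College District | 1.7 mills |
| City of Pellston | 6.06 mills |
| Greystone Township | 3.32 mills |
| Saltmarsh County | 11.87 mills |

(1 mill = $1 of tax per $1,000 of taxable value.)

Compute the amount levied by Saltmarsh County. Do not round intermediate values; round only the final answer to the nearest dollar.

$676

Assessed value = $1,352,800 × 0.102 = $137,985.6
Saltmarsh County taxable value = $137,985.6 − $81,000 = $56,985.6
Saltmarsh County levy = $56,985.6 × 0.01187 = $676.419072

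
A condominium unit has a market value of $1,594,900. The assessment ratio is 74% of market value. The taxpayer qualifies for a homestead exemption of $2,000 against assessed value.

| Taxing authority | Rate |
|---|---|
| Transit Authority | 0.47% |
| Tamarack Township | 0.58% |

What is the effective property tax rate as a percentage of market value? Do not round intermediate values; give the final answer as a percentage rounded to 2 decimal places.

Assessed value = $1,594,900 × 0.74 = $1,180,226
Taxable value = $1,180,226 − $2,000 = $1,178,226
Transit Authority: $1,178,226 × 0.0047 = $5,537.6622
Tamarack Township: $1,178,226 × 0.0058 = $6,833.7108
Total tax = $12,371.373
Effective rate = $12,371.373 ÷ $1,594,900 = 0.78% of market value

0.78%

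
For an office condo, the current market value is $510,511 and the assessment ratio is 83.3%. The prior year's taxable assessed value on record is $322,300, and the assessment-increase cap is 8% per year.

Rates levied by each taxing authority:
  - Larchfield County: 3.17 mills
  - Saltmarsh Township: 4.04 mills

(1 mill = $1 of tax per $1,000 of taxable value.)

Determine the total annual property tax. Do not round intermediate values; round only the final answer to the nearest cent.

Uncapped assessed value = $510,511 × 0.833 = $425,255.663
Cap limit = $322,300 × 1.08 = $348,084
Taxable assessed value = min($425,255.663, $348,084) = $348,084 (cap binds)
Larchfield County: $348,084 × 0.00317 = $1,103.42628
Saltmarsh Township: $348,084 × 0.00404 = $1,406.25936
Total = $2,509.68564

$2,509.69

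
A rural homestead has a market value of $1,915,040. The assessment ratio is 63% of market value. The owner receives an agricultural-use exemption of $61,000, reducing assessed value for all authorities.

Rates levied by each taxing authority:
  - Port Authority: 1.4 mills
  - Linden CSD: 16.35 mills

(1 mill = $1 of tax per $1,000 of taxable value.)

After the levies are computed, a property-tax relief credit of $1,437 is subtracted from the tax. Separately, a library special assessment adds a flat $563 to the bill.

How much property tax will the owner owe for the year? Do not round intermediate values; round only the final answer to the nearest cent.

Assessed value = $1,915,040 × 0.63 = $1,206,475.2
Taxable value = $1,206,475.2 − $61,000 = $1,145,475.2
Port Authority: $1,145,475.2 × 0.0014 = $1,603.66528
Linden CSD: $1,145,475.2 × 0.01635 = $18,728.51952
Levies subtotal = $20,332.1848
After credit = $20,332.1848 − $1,437 = $18,895.1848
Total = $18,895.1848 + $563 = $19,458.1848

$19,458.18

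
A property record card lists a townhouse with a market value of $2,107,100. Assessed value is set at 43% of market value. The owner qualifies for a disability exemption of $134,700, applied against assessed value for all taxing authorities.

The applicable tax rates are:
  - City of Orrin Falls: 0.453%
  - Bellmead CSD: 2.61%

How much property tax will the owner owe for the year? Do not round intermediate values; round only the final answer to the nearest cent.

$23,626.54

Assessed value = $2,107,100 × 0.43 = $906,053
Taxable value = $906,053 − $134,700 = $771,353
City of Orrin Falls: $771,353 × 0.00453 = $3,494.22909
Bellmead CSD: $771,353 × 0.0261 = $20,132.3133
Total = $3,494.22909 + $20,132.3133 = $23,626.54239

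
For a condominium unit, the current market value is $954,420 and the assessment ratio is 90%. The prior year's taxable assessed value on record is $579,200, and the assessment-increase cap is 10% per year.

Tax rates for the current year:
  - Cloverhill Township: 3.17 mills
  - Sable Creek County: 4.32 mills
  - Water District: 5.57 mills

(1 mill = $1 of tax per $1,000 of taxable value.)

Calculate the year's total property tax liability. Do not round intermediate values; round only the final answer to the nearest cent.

$8,320.79

Uncapped assessed value = $954,420 × 0.9 = $858,978
Cap limit = $579,200 × 1.1 = $637,120
Taxable assessed value = min($858,978, $637,120) = $637,120 (cap binds)
Cloverhill Township: $637,120 × 0.00317 = $2,019.6704
Sable Creek County: $637,120 × 0.00432 = $2,752.3584
Water District: $637,120 × 0.00557 = $3,548.7584
Total = $8,320.7872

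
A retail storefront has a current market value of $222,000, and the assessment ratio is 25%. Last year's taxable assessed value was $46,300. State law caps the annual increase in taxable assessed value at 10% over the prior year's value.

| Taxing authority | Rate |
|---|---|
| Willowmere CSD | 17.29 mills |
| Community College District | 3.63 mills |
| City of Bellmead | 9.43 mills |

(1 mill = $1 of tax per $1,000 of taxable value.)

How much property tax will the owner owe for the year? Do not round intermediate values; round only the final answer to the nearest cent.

$1,545.73

Uncapped assessed value = $222,000 × 0.25 = $55,500
Cap limit = $46,300 × 1.1 = $50,930
Taxable assessed value = min($55,500, $50,930) = $50,930 (cap binds)
Willowmere CSD: $50,930 × 0.01729 = $880.5797
Community College District: $50,930 × 0.00363 = $184.8759
City of Bellmead: $50,930 × 0.00943 = $480.2699
Total = $1,545.7255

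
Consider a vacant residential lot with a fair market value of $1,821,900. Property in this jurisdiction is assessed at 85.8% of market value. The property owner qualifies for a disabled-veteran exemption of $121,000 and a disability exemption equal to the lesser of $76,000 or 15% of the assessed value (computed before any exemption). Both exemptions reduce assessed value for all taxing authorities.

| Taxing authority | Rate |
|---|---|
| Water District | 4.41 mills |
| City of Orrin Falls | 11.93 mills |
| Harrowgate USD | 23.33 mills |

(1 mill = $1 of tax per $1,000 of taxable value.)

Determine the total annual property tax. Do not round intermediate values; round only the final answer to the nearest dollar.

$54,197

Assessed value = $1,821,900 × 0.858 = $1,563,190.2
Disability exemption = min($76,000, 15% × $1,563,190.2) = min($76,000, $234,478.53) = $76,000 (dollar cap binds)
Taxable value = $1,563,190.2 − $121,000 − $76,000 = $1,366,190.2
Water District: $1,366,190.2 × 0.00441 = $6,024.898782
City of Orrin Falls: $1,366,190.2 × 0.01193 = $16,298.649086
Harrowgate USD: $1,366,190.2 × 0.02333 = $31,873.217366
Total = $54,196.765234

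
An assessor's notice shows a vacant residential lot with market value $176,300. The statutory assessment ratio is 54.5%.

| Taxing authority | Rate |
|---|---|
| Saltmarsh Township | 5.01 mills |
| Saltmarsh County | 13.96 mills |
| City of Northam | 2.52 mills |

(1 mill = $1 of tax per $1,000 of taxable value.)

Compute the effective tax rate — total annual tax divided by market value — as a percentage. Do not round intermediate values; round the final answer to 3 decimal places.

1.171%

Assessed value = $176,300 × 0.545 = $96,083.5
Saltmarsh Township: $96,083.5 × 0.00501 = $481.378335
Saltmarsh County: $96,083.5 × 0.01396 = $1,341.32566
City of Northam: $96,083.5 × 0.00252 = $242.13042
Total tax = $2,064.834415
Effective rate = $2,064.834415 ÷ $176,300 = 1.171% of market value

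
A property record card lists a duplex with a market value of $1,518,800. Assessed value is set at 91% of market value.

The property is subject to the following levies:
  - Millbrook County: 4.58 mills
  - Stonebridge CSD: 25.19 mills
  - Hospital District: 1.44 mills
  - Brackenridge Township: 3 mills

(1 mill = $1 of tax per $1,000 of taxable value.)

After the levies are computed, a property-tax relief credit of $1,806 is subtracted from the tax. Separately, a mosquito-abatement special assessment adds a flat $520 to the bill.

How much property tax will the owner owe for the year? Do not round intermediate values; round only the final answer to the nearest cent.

Assessed value = $1,518,800 × 0.91 = $1,382,108
Millbrook County: $1,382,108 × 0.00458 = $6,330.05464
Stonebridge CSD: $1,382,108 × 0.02519 = $34,815.30052
Hospital District: $1,382,108 × 0.00144 = $1,990.23552
Brackenridge Township: $1,382,108 × 0.003 = $4,146.324
Levies subtotal = $47,281.91468
After credit = $47,281.91468 − $1,806 = $45,475.91468
Total = $45,475.91468 + $520 = $45,995.91468

$45,995.91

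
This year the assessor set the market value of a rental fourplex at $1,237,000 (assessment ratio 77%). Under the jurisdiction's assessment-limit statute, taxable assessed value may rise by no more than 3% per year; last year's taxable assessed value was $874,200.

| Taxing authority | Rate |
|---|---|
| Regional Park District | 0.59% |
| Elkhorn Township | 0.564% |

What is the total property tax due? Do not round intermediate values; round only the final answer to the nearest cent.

Uncapped assessed value = $1,237,000 × 0.77 = $952,490
Cap limit = $874,200 × 1.03 = $900,426
Taxable assessed value = min($952,490, $900,426) = $900,426 (cap binds)
Regional Park District: $900,426 × 0.0059 = $5,312.5134
Elkhorn Township: $900,426 × 0.00564 = $5,078.40264
Total = $10,390.91604

$10,390.92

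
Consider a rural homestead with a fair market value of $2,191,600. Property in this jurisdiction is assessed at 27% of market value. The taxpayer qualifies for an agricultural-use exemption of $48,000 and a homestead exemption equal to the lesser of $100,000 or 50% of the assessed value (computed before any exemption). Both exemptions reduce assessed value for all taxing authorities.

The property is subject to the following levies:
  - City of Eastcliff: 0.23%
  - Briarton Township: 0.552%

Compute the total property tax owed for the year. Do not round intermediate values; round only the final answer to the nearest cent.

$3,469.98

Assessed value = $2,191,600 × 0.27 = $591,732
Homestead exemption = min($100,000, 50% × $591,732) = min($100,000, $295,866) = $100,000 (dollar cap binds)
Taxable value = $591,732 − $48,000 − $100,000 = $443,732
City of Eastcliff: $443,732 × 0.0023 = $1,020.5836
Briarton Township: $443,732 × 0.00552 = $2,449.40064
Total = $3,469.98424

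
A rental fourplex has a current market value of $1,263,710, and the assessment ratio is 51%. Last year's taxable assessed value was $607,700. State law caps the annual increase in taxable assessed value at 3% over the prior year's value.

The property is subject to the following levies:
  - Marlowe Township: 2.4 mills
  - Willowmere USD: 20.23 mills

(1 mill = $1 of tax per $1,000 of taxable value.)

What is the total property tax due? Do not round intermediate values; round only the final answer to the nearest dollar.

$14,165

Uncapped assessed value = $1,263,710 × 0.51 = $644,492.1
Cap limit = $607,700 × 1.03 = $625,931
Taxable assessed value = min($644,492.1, $625,931) = $625,931 (cap binds)
Marlowe Township: $625,931 × 0.0024 = $1,502.2344
Willowmere USD: $625,931 × 0.02023 = $12,662.58413
Total = $14,164.81853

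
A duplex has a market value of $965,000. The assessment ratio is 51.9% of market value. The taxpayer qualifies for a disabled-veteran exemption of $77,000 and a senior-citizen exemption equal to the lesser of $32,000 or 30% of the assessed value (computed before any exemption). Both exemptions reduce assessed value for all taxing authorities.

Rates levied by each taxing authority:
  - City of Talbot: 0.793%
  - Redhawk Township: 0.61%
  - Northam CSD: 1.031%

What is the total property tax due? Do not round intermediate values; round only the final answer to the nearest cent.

$9,537.26

Assessed value = $965,000 × 0.519 = $500,835
Senior-citizen exemption = min($32,000, 30% × $500,835) = min($32,000, $150,250.5) = $32,000 (dollar cap binds)
Taxable value = $500,835 − $77,000 − $32,000 = $391,835
City of Talbot: $391,835 × 0.00793 = $3,107.25155
Redhawk Township: $391,835 × 0.0061 = $2,390.1935
Northam CSD: $391,835 × 0.01031 = $4,039.81885
Total = $9,537.2639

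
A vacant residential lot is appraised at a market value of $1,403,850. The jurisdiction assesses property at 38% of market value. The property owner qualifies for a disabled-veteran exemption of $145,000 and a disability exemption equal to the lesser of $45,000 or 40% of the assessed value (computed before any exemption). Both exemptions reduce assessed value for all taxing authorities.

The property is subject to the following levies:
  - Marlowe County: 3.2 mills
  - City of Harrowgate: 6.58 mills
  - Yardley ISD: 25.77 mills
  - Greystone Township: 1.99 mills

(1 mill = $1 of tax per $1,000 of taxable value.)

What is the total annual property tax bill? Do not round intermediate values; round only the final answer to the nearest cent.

Assessed value = $1,403,850 × 0.38 = $533,463
Disability exemption = min($45,000, 40% × $533,463) = min($45,000, $213,385.2) = $45,000 (dollar cap binds)
Taxable value = $533,463 − $145,000 − $45,000 = $343,463
Marlowe County: $343,463 × 0.0032 = $1,099.0816
City of Harrowgate: $343,463 × 0.00658 = $2,259.98654
Yardley ISD: $343,463 × 0.02577 = $8,851.04151
Greystone Township: $343,463 × 0.00199 = $683.49137
Total = $12,893.60102

$12,893.60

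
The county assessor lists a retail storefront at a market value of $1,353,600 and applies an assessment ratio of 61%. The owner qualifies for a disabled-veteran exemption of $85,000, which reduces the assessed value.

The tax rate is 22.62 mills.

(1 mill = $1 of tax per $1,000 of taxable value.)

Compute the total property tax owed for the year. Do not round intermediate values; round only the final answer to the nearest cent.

Assessed value = $1,353,600 × 0.61 = $825,696
Taxable value = $825,696 − $85,000 = $740,696
Tax = $740,696 × 0.02262 = $16,754.54352

$16,754.54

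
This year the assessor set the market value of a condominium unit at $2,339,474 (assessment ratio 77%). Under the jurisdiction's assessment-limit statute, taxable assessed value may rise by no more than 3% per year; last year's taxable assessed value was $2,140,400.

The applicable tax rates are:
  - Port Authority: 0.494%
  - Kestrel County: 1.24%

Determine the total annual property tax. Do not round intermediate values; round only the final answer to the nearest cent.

Uncapped assessed value = $2,339,474 × 0.77 = $1,801,394.98
Cap limit = $2,140,400 × 1.03 = $2,204,612
Taxable assessed value = min($1,801,394.98, $2,204,612) = $1,801,394.98 (cap does not bind)
Port Authority: $1,801,394.98 × 0.00494 = $8,898.8912012
Kestrel County: $1,801,394.98 × 0.0124 = $22,337.297752
Total = $31,236.1889532

$31,236.19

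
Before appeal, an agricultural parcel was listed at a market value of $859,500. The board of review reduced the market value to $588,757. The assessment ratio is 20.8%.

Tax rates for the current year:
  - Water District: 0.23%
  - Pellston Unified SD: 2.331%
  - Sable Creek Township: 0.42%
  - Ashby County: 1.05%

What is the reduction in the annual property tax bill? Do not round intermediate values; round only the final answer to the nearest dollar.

Old assessed value = $859,500 × 0.208 = $178,776
New assessed value = $588,757 × 0.208 = $122,461.456
Combined rate = 0.0023 + 0.02331 + 0.0042 + 0.0105 = 0.04031
Old tax = $178,776 × 0.04031 = $7,206.46056
New tax = $122,461.456 × 0.04031 = $4,936.42129136
Reduction = $7,206.46056 − $4,936.42129136 = $2,270.03926864

$2,270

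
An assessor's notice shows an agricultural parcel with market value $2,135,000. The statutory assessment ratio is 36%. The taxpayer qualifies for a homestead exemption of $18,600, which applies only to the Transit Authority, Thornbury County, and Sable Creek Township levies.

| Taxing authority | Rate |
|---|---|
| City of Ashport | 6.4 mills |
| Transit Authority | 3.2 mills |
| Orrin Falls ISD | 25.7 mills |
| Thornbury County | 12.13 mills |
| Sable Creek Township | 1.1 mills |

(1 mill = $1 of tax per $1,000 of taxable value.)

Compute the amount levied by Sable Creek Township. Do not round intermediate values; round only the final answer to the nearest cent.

$825.00

Assessed value = $2,135,000 × 0.36 = $768,600
Sable Creek Township taxable value = $768,600 − $18,600 = $750,000
Sable Creek Township levy = $750,000 × 0.0011 = $825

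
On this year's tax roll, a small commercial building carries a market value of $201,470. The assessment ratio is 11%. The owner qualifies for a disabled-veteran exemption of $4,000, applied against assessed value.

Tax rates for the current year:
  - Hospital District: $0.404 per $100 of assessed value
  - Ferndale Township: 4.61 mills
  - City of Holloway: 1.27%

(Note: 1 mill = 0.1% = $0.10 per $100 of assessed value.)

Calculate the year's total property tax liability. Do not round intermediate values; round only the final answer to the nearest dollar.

$388

Assessed value = $201,470 × 0.11 = $22,161.7
Taxable value = $22,161.7 − $4,000 = $18,161.7
Hospital District: $18,161.7 × 0.00404 = $73.373268
Ferndale Township: $18,161.7 × 0.00461 = $83.725437
City of Holloway: $18,161.7 × 0.0127 = $230.65359
Total = $387.752295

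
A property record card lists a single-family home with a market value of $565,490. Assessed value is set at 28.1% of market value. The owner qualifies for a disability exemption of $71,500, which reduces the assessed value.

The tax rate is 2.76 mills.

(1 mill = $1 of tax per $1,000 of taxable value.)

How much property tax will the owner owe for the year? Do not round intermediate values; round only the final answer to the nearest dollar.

Assessed value = $565,490 × 0.281 = $158,902.69
Taxable value = $158,902.69 − $71,500 = $87,402.69
Tax = $87,402.69 × 0.00276 = $241.2314244

$241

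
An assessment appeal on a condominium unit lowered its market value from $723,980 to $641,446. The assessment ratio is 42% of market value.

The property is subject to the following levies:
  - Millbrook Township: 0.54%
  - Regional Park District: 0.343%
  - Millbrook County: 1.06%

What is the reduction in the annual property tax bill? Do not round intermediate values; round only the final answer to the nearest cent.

$673.53

Old assessed value = $723,980 × 0.42 = $304,071.6
New assessed value = $641,446 × 0.42 = $269,407.32
Combined rate = 0.0054 + 0.00343 + 0.0106 = 0.01943
Old tax = $304,071.6 × 0.01943 = $5,908.111188
New tax = $269,407.32 × 0.01943 = $5,234.5842276
Reduction = $5,908.111188 − $5,234.5842276 = $673.5269604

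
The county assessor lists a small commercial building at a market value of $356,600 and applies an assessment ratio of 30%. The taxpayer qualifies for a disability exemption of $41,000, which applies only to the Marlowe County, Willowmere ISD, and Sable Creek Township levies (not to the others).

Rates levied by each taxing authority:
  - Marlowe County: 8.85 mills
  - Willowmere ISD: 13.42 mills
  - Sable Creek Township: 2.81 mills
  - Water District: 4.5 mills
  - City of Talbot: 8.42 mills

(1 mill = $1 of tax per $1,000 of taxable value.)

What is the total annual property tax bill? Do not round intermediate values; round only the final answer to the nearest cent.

$3,036.96

Assessed value = $356,600 × 0.3 = $106,980
Marlowe County: ($106,980 − $41,000) × 0.00885 = $65,980 × 0.00885 = $583.923
Willowmere ISD: ($106,980 − $41,000) × 0.01342 = $65,980 × 0.01342 = $885.4516
Sable Creek Township: ($106,980 − $41,000) × 0.00281 = $65,980 × 0.00281 = $185.4038
Water District: $106,980 × 0.0045 = $481.41
City of Talbot: $106,980 × 0.00842 = $900.7716
Total = $3,036.96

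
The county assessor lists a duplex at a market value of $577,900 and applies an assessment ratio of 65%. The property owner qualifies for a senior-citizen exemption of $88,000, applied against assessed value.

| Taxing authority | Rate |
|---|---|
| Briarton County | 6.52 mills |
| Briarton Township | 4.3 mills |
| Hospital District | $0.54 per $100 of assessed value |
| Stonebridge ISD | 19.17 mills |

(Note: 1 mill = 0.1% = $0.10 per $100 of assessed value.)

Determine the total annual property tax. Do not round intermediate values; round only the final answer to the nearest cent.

Assessed value = $577,900 × 0.65 = $375,635
Taxable value = $375,635 − $88,000 = $287,635
Briarton County: $287,635 × 0.00652 = $1,875.3802
Briarton Township: $287,635 × 0.0043 = $1,236.8305
Hospital District: $287,635 × 0.0054 = $1,553.229
Stonebridge ISD: $287,635 × 0.01917 = $5,513.96295
Total = $10,179.40265

$10,179.40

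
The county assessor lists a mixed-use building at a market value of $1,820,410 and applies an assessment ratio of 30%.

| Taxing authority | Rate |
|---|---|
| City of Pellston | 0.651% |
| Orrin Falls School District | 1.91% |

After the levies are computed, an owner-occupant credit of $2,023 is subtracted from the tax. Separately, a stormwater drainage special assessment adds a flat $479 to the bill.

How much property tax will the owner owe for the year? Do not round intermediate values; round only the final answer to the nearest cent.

Assessed value = $1,820,410 × 0.3 = $546,123
City of Pellston: $546,123 × 0.00651 = $3,555.26073
Orrin Falls School District: $546,123 × 0.0191 = $10,430.9493
Levies subtotal = $13,986.21003
After credit = $13,986.21003 − $2,023 = $11,963.21003
Total = $11,963.21003 + $479 = $12,442.21003

$12,442.21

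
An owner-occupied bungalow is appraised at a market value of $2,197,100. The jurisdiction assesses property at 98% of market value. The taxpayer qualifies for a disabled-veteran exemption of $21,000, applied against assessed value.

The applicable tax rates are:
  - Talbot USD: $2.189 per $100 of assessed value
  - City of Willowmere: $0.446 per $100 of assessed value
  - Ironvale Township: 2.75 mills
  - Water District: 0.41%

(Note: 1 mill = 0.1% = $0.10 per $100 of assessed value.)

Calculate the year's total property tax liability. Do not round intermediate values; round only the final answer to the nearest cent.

Assessed value = $2,197,100 × 0.98 = $2,153,158
Taxable value = $2,153,158 − $21,000 = $2,132,158
Talbot USD: $2,132,158 × 0.02189 = $46,672.93862
City of Willowmere: $2,132,158 × 0.00446 = $9,509.42468
Ironvale Township: $2,132,158 × 0.00275 = $5,863.4345
Water District: $2,132,158 × 0.0041 = $8,741.8478
Total = $70,787.6456

$70,787.65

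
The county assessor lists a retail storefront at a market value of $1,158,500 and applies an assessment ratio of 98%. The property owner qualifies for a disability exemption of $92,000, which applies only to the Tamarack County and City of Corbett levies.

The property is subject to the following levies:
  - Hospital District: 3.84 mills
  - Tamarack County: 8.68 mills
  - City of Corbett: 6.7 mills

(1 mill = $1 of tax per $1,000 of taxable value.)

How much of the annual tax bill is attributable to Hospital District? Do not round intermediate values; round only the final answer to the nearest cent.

$4,359.67

Assessed value = $1,158,500 × 0.98 = $1,135,330
Hospital District taxable value = $1,135,330 (exemption does not apply)
Hospital District levy = $1,135,330 × 0.00384 = $4,359.6672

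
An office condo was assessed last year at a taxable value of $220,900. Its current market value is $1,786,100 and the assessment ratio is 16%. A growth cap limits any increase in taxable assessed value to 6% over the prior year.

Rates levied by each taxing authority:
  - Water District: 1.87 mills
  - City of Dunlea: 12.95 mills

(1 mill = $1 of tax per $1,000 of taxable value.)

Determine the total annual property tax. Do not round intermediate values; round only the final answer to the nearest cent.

$3,470.16

Uncapped assessed value = $1,786,100 × 0.16 = $285,776
Cap limit = $220,900 × 1.06 = $234,154
Taxable assessed value = min($285,776, $234,154) = $234,154 (cap binds)
Water District: $234,154 × 0.00187 = $437.86798
City of Dunlea: $234,154 × 0.01295 = $3,032.2943
Total = $3,470.16228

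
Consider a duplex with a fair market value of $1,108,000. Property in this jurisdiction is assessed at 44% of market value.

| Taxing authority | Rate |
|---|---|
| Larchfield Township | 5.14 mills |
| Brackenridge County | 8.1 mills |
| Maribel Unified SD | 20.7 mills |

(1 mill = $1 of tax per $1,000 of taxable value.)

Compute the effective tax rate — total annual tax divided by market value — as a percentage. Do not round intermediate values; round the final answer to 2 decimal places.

Assessed value = $1,108,000 × 0.44 = $487,520
Larchfield Township: $487,520 × 0.00514 = $2,505.8528
Brackenridge County: $487,520 × 0.0081 = $3,948.912
Maribel Unified SD: $487,520 × 0.0207 = $10,091.664
Total tax = $16,546.4288
Effective rate = $16,546.4288 ÷ $1,108,000 = 1.49% of market value

1.49%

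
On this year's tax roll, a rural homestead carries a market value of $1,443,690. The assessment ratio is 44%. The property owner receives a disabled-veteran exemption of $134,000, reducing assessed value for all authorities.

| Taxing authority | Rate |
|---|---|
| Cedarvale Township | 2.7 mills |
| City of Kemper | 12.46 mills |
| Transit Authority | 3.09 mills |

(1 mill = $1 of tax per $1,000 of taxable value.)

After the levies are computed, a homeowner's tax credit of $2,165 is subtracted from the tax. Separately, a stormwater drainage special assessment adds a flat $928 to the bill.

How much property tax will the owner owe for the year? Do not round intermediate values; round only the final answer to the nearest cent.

$7,910.33

Assessed value = $1,443,690 × 0.44 = $635,223.6
Taxable value = $635,223.6 − $134,000 = $501,223.6
Cedarvale Township: $501,223.6 × 0.0027 = $1,353.30372
City of Kemper: $501,223.6 × 0.01246 = $6,245.246056
Transit Authority: $501,223.6 × 0.00309 = $1,548.780924
Levies subtotal = $9,147.3307
After credit = $9,147.3307 − $2,165 = $6,982.3307
Total = $6,982.3307 + $928 = $7,910.3307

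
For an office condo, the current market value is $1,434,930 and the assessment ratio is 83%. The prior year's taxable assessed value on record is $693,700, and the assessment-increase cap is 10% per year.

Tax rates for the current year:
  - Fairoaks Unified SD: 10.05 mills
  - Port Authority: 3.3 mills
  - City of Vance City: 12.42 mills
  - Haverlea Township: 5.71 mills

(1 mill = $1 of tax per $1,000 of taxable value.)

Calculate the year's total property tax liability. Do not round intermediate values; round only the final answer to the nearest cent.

Uncapped assessed value = $1,434,930 × 0.83 = $1,190,991.9
Cap limit = $693,700 × 1.1 = $763,070
Taxable assessed value = min($1,190,991.9, $763,070) = $763,070 (cap binds)
Fairoaks Unified SD: $763,070 × 0.01005 = $7,668.8535
Port Authority: $763,070 × 0.0033 = $2,518.131
City of Vance City: $763,070 × 0.01242 = $9,477.3294
Haverlea Township: $763,070 × 0.00571 = $4,357.1297
Total = $24,021.4436

$24,021.44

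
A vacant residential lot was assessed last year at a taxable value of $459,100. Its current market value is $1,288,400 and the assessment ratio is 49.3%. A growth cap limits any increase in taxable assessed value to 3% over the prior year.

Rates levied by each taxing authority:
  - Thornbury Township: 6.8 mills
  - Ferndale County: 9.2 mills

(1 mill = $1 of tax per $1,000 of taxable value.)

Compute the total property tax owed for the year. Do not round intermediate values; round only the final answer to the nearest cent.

Uncapped assessed value = $1,288,400 × 0.493 = $635,181.2
Cap limit = $459,100 × 1.03 = $472,873
Taxable assessed value = min($635,181.2, $472,873) = $472,873 (cap binds)
Thornbury Township: $472,873 × 0.0068 = $3,215.5364
Ferndale County: $472,873 × 0.0092 = $4,350.4316
Total = $7,565.968

$7,565.97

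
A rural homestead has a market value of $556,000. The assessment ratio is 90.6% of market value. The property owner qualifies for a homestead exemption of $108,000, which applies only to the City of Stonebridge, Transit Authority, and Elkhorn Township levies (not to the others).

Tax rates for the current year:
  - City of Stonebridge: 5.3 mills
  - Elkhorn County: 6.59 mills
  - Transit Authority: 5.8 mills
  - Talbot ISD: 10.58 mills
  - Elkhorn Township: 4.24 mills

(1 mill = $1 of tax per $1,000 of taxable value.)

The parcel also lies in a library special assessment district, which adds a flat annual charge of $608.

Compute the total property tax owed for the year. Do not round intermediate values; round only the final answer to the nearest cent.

$15,327.74

Assessed value = $556,000 × 0.906 = $503,736
City of Stonebridge: ($503,736 − $108,000) × 0.0053 = $395,736 × 0.0053 = $2,097.4008
Elkhorn County: $503,736 × 0.00659 = $3,319.62024
Transit Authority: ($503,736 − $108,000) × 0.0058 = $395,736 × 0.0058 = $2,295.2688
Talbot ISD: $503,736 × 0.01058 = $5,329.52688
Elkhorn Township: ($503,736 − $108,000) × 0.00424 = $395,736 × 0.00424 = $1,677.92064
Levies subtotal = $14,719.73736
Total = $14,719.73736 + $608 = $15,327.73736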